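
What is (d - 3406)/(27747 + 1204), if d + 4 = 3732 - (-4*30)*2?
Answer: 562/28951 ≈ 0.019412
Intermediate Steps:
d = 3968 (d = -4 + (3732 - (-4*30)*2) = -4 + (3732 - (-120)*2) = -4 + (3732 - 1*(-240)) = -4 + (3732 + 240) = -4 + 3972 = 3968)
(d - 3406)/(27747 + 1204) = (3968 - 3406)/(27747 + 1204) = 562/28951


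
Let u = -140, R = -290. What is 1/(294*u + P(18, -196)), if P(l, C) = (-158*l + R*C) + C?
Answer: 1/12640 ≈ 7.9114e-5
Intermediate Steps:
P(l, C) = -289*C - 158*l (P(l, C) = (-158*l - 290*C) + C = (-290*C - 158*l) + C = -289*C - 158*l)
1/(294*u + P(18, -196)) = 1/(294*(-140) + (-289*(-196) - 158*18)) = 1/(-41160 + (56644 - 2844)) = 1/(-41160 + 53800) = 1/12640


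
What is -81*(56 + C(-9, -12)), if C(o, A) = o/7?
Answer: -31023/7 ≈ -4431.9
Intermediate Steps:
C(o, A) = o/7 (C(o, A) = o*(1/7) = o/7)
-81*(56 + C(-9, -12)) = -81*(56 + (1/7)*(-9)) = -81*(56 - 9/7) = -81*383/7 = -31023/7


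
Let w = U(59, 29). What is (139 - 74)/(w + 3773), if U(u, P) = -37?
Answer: 65/3736 ≈ 0.017398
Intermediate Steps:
w = -37
(139 - 74)/(w + 3773) = (139 - 74)/(-37 + 3773) = 65/3736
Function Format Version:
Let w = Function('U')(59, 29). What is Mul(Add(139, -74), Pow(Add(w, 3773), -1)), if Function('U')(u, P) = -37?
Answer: Rational(65, 3736) ≈ 0.017398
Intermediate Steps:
w = -37
Mul(Add(139, -74), Pow(Add(w, 3773), -1)) = Mul(Add(139, -74), Pow(Add(-37, 3773), -1)) = Mul(65, Pow(3736, -1)) = Mul(65, Rational(1, 3736)) = Rational(65, 3736)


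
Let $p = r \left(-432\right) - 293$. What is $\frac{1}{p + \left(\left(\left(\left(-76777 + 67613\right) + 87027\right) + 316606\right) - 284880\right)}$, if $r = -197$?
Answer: $\frac{1}{194400} \approx 5.144 \cdot 10^{-6}$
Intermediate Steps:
$p = 84811$ ($p = \left(-197\right) \left(-432\right) - 293 = 85104 - 293 = 84811$)
$\frac{1}{p + \left(\left(\left(\left(-76777 + 67613\right) + 87027\right) + 316606\right) - 284880\right)} = \frac{1}{84811 + \left(\left(\left(\left(-76777 + 67613\right) + 87027\right) + 316606\right) - 284880\right)} = \frac{1}{84811 + \left(\left(\left(-9164 + 87027\right) + 316606\right) - 284880\right)} = \frac{1}{84811 + \left(\left(77863 + 316606\right) - 284880\right)} = \frac{1}{84811 + \left(394469 - 284880\right)} = \frac{1}{84811 + 109589} = \frac{1}{194400}$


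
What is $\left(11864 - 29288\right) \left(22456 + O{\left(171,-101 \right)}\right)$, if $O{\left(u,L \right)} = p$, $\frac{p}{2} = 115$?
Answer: $-395280864$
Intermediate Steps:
$p = 230$ ($p = 2 \cdot 115 = 230$)
$O{\left(u,L \right)} = 230$
$\left(11864 - 29288\right) \left(22456 + O{\left(171,-101 \right)}\right) = \left(11864 - 29288\right) \left(22456 + 230\right) = \left(-17424\right) 22686 = -395280864$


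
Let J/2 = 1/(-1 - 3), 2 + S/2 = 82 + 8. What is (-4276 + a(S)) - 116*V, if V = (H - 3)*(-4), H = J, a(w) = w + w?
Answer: -5548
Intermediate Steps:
S = 176 (S = -4 + 2*(82 + 8) = -4 + 2*90 = -4 + 180 = 176)
J = -½ (J = 2/(-1 - 3) = 2/(-4) = 2*(-¼) = -½ ≈ -0.50000)
a(w) = 2*w
H = -½ ≈ -0.50000
V = 14 (V = (-½ - 3)*(-4) = -7/2*(-4) = 14)
(-4276 + a(S)) - 116*V = (-4276 + 2*176) - 116*14 = (-4276 + 352) - 1624 = -3924 - 1624 = -5548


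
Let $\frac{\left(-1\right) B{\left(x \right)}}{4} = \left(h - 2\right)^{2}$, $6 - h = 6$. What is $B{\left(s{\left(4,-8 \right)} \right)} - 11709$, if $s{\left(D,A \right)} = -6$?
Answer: $-11725$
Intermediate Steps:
$h = 0$ ($h = 6 - 6 = 0$)
$B{\left(x \right)} = -16$ ($B{\left(x \right)} = - 4 \left(0 - 2\right)^{2} = - 4 \left(-2\right)^{2} = \left(-4\right) 4 = -16$)
$B{\left(s{\left(4,-8 \right)} \right)} - 11709 = -16 - 11709 = -11725$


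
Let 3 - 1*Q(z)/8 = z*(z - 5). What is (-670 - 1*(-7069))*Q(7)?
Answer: -563112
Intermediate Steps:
Q(z) = 24 - 8*z*(-5 + z) (Q(z) = 24 - 8*z*(z - 5) = 24 - 8*z*(-5 + z))
(-670 - 1*(-7069))*Q(7) = (-670 - 1*(-7069))*(24 - 8*7² + 40*7) = (-670 + 7069)*(24 - 8*49 + 280) = 6399*(24 - 392 + 280) = 6399*(-88) = -563112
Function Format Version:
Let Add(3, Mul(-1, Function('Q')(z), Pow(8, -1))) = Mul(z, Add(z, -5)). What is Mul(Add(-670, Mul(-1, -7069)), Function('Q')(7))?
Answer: -563112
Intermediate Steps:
Function('Q')(z) = Add(24, Mul(-8, z, Add(-5, z))) (Function('Q')(z) = Add(24, Mul(-8, Mul(z, Add(z, -5)))) = Add(24, Mul(-8, Mul(z, Add(-5, z)))) = Add(24, Mul(-8, z, Add(-5, z))))
Mul(Add(-670, Mul(-1, -7069)), Function('Q')(7)) = Mul(Add(-670, Mul(-1, -7069)), Add(24, Mul(-8, Pow(7, 2)), Mul(40, 7))) = Mul(Add(-670, 7069), Add(24, Mul(-8, 49), 280)) = Mul(6399, Add(24, -392, 280)) = Mul(6399, -88) = -563112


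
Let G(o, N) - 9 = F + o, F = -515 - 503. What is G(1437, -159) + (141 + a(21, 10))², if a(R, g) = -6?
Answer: 18653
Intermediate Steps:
F = -1018
G(o, N) = -1009 + o (G(o, N) = 9 + (-1018 + o) = -1009 + o)
G(1437, -159) + (141 + a(21, 10))² = (-1009 + 1437) + (141 - 6)² = 428 + 135² = 428 + 18225 = 18653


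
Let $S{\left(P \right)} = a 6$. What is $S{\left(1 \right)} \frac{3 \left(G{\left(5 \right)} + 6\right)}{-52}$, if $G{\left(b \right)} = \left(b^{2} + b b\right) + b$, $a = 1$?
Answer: $- \frac{549}{26} \approx -21.115$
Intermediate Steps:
$G{\left(b \right)} = b + 2 b^{2}$ ($G{\left(b \right)} = \left(b^{2} + b^{2}\right) + b = 2 b^{2} + b = b + 2 b^{2}$)
$S{\left(P \right)} = 6$ ($S{\left(P \right)} = 1 \cdot 6 = 6$)
$S{\left(1 \right)} \frac{3 \left(G{\left(5 \right)} + 6\right)}{-52} = 6 \frac{3 \left(5 \left(1 + 2 \cdot 5\right) + 6\right)}{-52} = 6 \cdot 3 \left(5 \left(1 + 10\right) + 6\right) \left(- \frac{1}{52}\right) = 6 \cdot 3 \left(5 \cdot 11 + 6\right) \left(- \frac{1}{52}\right) = 6 \cdot 3 \left(55 + 6\right) \left(- \frac{1}{52}\right) = 6 \cdot 3 \cdot 61 \left(- \frac{1}{52}\right) = 6 \cdot 183 \left(- \frac{1}{52}\right) = 6 \left(- \frac{183}{52}\right) = - \frac{549}{26}$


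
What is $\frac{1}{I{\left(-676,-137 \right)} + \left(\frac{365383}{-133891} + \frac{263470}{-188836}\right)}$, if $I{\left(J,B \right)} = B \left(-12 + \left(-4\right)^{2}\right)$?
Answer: $- \frac{66187018}{36543453733} \approx -0.0018112$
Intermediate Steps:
$I{\left(J,B \right)} = 4 B$ ($I{\left(J,B \right)} = B \left(-12 + 16\right) = B 4 = 4 B$)
$\frac{1}{I{\left(-676,-137 \right)} + \left(\frac{365383}{-133891} + \frac{263470}{-188836}\right)} = \frac{1}{4 \left(-137\right) + \left(\frac{365383}{-133891} + \frac{263470}{-188836}\right)} = \frac{1}{-548 + \left(365383 \left(- \frac{1}{133891}\right) + 263470 \left(- \frac{1}{188836}\right)\right)} = \frac{1}{-548 - \frac{272967869}{66187018}} = \frac{1}{- \frac{36543453733}{66187018}} = - \frac{66187018}{36543453733}$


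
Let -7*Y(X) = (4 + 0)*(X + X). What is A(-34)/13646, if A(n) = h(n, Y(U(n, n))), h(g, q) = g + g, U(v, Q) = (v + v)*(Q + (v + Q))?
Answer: -34/6823 ≈ -0.0049831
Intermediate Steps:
U(v, Q) = 2*v*(v + 2*Q) (U(v, Q) = (2*v)*(Q + (Q + v)) = (2*v)*(v + 2*Q) = 2*v*(v + 2*Q))
Y(X) = -8*X/7 (Y(X) = -(4 + 0)*(X + X)/7 = -4*2*X/7 = -8*X/7)
h(g, q) = 2*g
A(n) = 2*n
A(-34)/13646 = (2*(-34))/13646 = -68*1/13646 = -34/6823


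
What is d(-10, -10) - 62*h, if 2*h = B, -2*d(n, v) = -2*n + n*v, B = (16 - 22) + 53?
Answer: -1517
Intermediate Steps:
B = 47 (B = -6 + 53 = 47)
d(n, v) = n - n*v/2 (d(n, v) = -(-2*n + n*v)/2 = n - n*v/2)
h = 47/2 (h = (½)*47 = 47/2 ≈ 23.500)
d(-10, -10) - 62*h = (½)*(-10)*(2 - 1*(-10)) - 62*47/2 = (½)*(-10)*(2 + 10) - 1457 = (½)*(-10)*12 - 1457 = -60 - 1457 = -1517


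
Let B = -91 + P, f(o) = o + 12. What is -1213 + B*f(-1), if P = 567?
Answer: 4023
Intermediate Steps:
f(o) = 12 + o
B = 476 (B = -91 + 567 = 476)
-1213 + B*f(-1) = -1213 + 476*(12 - 1) = -1213 + 476*11 = -1213 + 5236 = 4023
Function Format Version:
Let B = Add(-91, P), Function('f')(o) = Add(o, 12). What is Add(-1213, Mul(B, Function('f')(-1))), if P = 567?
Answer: 4023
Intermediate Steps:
Function('f')(o) = Add(12, o)
B = 476 (B = Add(-91, 567) = 476)
Add(-1213, Mul(B, Function('f')(-1))) = Add(-1213, Mul(476, Add(12, -1))) = Add(-1213, Mul(476, 11)) = Add(-1213, 5236) = 4023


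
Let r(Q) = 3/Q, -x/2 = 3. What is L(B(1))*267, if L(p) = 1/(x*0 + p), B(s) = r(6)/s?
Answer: 534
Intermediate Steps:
x = -6 (x = -2*3 = -6)
B(s) = 1/(2*s) (B(s) = (3/6)/s = (3*(⅙))/s = 1/(2*s))
L(p) = 1/p (L(p) = 1/(-6*0 + p) = 1/(0 + p) = 1/p)
L(B(1))*267 = 267/((½)/1) = 267/((½)*1) = 267/(½) = 2*267 = 534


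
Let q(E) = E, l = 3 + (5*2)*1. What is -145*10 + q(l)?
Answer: -1437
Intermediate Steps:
l = 13 (l = 3 + 10*1 = 3 + 10 = 13)
-145*10 + q(l) = -145*10 + 13 = -1450 + 13 = -1437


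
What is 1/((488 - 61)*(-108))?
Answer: -1/46116 ≈ -2.1684e-5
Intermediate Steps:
1/((488 - 61)*(-108)) = 1/(427*(-108)) = 1/(-46116) = -1/46116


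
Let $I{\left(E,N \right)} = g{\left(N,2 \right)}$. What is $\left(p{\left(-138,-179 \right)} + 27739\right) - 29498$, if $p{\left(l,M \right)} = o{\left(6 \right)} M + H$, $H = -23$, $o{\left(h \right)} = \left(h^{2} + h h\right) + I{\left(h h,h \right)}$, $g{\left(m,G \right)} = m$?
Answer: $-15744$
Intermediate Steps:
$I{\left(E,N \right)} = N$
$o{\left(h \right)} = h + 2 h^{2}$ ($o{\left(h \right)} = \left(h^{2} + h h\right) + h = \left(h^{2} + h^{2}\right) + h = 2 h^{2} + h = h + 2 h^{2}$)
$p{\left(l,M \right)} = -23 + 78 M$ ($p{\left(l,M \right)} = 6 \left(1 + 2 \cdot 6\right) M - 23 = 6 \left(1 + 12\right) M - 23 = 6 \cdot 13 M - 23 = 78 M - 23 = -23 + 78 M$)
$\left(p{\left(-138,-179 \right)} + 27739\right) - 29498 = \left(\left(-23 + 78 \left(-179\right)\right) + 27739\right) - 29498 = \left(\left(-23 - 13962\right) + 27739\right) - 29498 = \left(-13985 + 27739\right) - 29498 = 13754 - 29498 = -15744$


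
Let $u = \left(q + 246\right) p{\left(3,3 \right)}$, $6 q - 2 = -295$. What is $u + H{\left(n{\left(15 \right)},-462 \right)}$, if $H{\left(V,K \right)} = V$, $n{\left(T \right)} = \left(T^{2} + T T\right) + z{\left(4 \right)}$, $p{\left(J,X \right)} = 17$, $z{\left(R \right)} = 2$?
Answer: $\frac{22823}{6} \approx 3803.8$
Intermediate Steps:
$q = - \frac{293}{6}$ ($q = \frac{1}{3} + \frac{1}{6} \left(-295\right) = \frac{1}{3} - \frac{295}{6} = - \frac{293}{6} \approx -48.833$)
$n{\left(T \right)} = 2 + 2 T^{2}$ ($n{\left(T \right)} = \left(T^{2} + T T\right) + 2 = \left(T^{2} + T^{2}\right) + 2 = 2 T^{2} + 2 = 2 + 2 T^{2}$)
$u = \frac{20111}{6}$ ($u = \left(- \frac{293}{6} + 246\right) 17 = \frac{1183}{6} \cdot 17 = \frac{20111}{6} \approx 3351.8$)
$u + H{\left(n{\left(15 \right)},-462 \right)} = \frac{20111}{6} + \left(2 + 2 \cdot 15^{2}\right) = \frac{20111}{6} + \left(2 + 2 \cdot 225\right) = \frac{20111}{6} + \left(2 + 450\right) = \frac{20111}{6} + 452 = \frac{22823}{6}$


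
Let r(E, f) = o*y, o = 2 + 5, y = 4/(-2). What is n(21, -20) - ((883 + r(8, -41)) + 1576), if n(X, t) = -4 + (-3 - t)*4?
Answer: -2381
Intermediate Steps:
y = -2 (y = 4*(-½) = -2)
o = 7
r(E, f) = -14 (r(E, f) = 7*(-2) = -14)
n(X, t) = -16 - 4*t (n(X, t) = -4 + (-12 - 4*t) = -16 - 4*t)
n(21, -20) - ((883 + r(8, -41)) + 1576) = (-16 - 4*(-20)) - ((883 - 14) + 1576) = (-16 + 80) - (869 + 1576) = 64 - 1*2445 = 64 - 2445 = -2381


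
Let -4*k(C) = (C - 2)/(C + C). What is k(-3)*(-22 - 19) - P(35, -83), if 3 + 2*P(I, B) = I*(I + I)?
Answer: -29159/24 ≈ -1215.0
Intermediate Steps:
k(C) = -(-2 + C)/(8*C) (k(C) = -(C - 2)/(4*(C + C)) = -(-2 + C)/(4*(2*C)) = -(-2 + C)*1/(2*C)/4 = -(-2 + C)/(8*C))
P(I, B) = -3/2 + I² (P(I, B) = -3/2 + (I*(I + I))/2 = -3/2 + (I*(2*I))/2 = -3/2 + (2*I²)/2 = -3/2 + I²)
k(-3)*(-22 - 19) - P(35, -83) = ((⅛)*(2 - 1*(-3))/(-3))*(-22 - 19) - (-3/2 + 35²) = ((⅛)*(-⅓)*(2 + 3))*(-41) - (-3/2 + 1225) = ((⅛)*(-⅓)*5)*(-41) - 1*2447/2 = -5/24*(-41) - 2447/2 = 205/24 - 2447/2 = -29159/24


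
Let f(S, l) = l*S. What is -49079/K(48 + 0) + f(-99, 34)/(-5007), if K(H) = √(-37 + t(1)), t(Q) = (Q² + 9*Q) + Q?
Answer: 1122/1669 + 49079*I*√26/26 ≈ 0.67226 + 9625.2*I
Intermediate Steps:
f(S, l) = S*l
t(Q) = Q² + 10*Q
K(H) = I*√26 (K(H) = √(-37 + 1*(10 + 1)) = √(-37 + 1*11) = √(-37 + 11) = √(-26) = I*√26)
-49079/K(48 + 0) + f(-99, 34)/(-5007) = -49079*(-I*√26/26) - 99*34/(-5007) = -(-49079)*I*√26/26 - 3366*(-1/5007) = 49079*I*√26/26 + 1122/1669 = 1122/1669 + 49079*I*√26/26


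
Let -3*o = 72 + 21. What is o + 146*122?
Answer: 17781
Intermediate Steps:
o = -31 (o = -(72 + 21)/3 = -⅓*93 = -31)
o + 146*122 = -31 + 146*122 = -31 + 17812 = 17781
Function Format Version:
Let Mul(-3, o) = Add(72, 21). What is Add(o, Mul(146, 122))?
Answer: 17781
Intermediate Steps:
o = -31 (o = Mul(Rational(-1, 3), Add(72, 21)) = Mul(Rational(-1, 3), 93) = -31)
Add(o, Mul(146, 122)) = Add(-31, Mul(146, 122)) = Add(-31, 17812) = 17781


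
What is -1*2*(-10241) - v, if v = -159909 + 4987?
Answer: 175404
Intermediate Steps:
v = -154922
-1*2*(-10241) - v = -1*2*(-10241) - 1*(-154922) = -2*(-10241) + 154922 = 20482 + 154922 = 175404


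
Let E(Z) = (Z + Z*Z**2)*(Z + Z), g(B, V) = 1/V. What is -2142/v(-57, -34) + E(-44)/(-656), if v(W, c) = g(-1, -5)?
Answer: -29644/41 ≈ -723.02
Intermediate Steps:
E(Z) = 2*Z*(Z + Z**3) (E(Z) = (Z + Z**3)*(2*Z) = 2*Z*(Z + Z**3))
v(W, c) = -1/5 (v(W, c) = 1/(-5) = -1/5)
-2142/v(-57, -34) + E(-44)/(-656) = -2142/(-1/5) + (2*(-44)**2*(1 + (-44)**2))/(-656) = -2142*(-5) + (2*1936*(1 + 1936))*(-1/656) = 10710 + (2*1936*1937)*(-1/656) = 10710 + 7500064*(-1/656) = 10710 - 468754/41 = -29644/41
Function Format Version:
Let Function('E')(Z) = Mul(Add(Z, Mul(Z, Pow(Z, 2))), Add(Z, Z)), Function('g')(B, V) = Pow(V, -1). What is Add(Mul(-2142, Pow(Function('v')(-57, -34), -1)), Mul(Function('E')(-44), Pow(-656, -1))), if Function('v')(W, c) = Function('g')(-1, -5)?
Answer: Rational(-29644, 41) ≈ -723.02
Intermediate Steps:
Function('E')(Z) = Mul(2, Z, Add(Z, Pow(Z, 3))) (Function('E')(Z) = Mul(Add(Z, Pow(Z, 3)), Mul(2, Z)) = Mul(2, Z, Add(Z, Pow(Z, 3))))
Function('v')(W, c) = Rational(-1, 5) (Function('v')(W, c) = Pow(-5, -1) = Rational(-1, 5))
Add(Mul(-2142, Pow(Function('v')(-57, -34), -1)), Mul(Function('E')(-44), Pow(-656, -1))) = Add(Mul(-2142, Pow(Rational(-1, 5), -1)), Mul(Mul(2, Pow(-44, 2), Add(1, Pow(-44, 2))), Pow(-656, -1))) = Add(Mul(-2142, -5), Mul(Mul(2, 1936, Add(1, 1936)), Rational(-1, 656))) = Add(10710, Mul(Mul(2, 1936, 1937), Rational(-1, 656))) = Add(10710, Mul(7500064, Rational(-1, 656))) = Add(10710, Rational(-468754, 41)) = Rational(-29644, 41)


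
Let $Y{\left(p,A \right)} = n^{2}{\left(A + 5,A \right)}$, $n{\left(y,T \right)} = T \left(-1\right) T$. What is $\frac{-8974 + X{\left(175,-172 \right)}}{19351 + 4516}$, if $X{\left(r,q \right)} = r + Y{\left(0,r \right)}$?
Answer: $\frac{937881826}{23867} \approx 39296.0$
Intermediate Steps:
$n{\left(y,T \right)} = - T^{2}$ ($n{\left(y,T \right)} = - T T = - T^{2}$)
$Y{\left(p,A \right)} = A^{4}$ ($Y{\left(p,A \right)} = \left(- A^{2}\right)^{2} = A^{4}$)
$X{\left(r,q \right)} = r + r^{4}$
$\frac{-8974 + X{\left(175,-172 \right)}}{19351 + 4516} = \frac{-8974 + \left(175 + 175^{4}\right)}{19351 + 4516} = \frac{-8974 + \left(175 + 937890625\right)}{23867} = \left(-8974 + 937890800\right) \frac{1}{23867} = 937881826 \cdot \frac{1}{23867} = \frac{937881826}{23867}$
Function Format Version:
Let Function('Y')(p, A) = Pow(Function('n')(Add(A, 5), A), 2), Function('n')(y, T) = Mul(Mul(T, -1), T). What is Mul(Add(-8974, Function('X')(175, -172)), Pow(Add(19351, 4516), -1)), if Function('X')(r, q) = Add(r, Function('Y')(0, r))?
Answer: Rational(937881826, 23867) ≈ 39296.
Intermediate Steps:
Function('n')(y, T) = Mul(-1, Pow(T, 2)) (Function('n')(y, T) = Mul(Mul(-1, T), T) = Mul(-1, Pow(T, 2)))
Function('Y')(p, A) = Pow(A, 4) (Function('Y')(p, A) = Pow(Mul(-1, Pow(A, 2)), 2) = Pow(A, 4))
Function('X')(r, q) = Add(r, Pow(r, 4))
Mul(Add(-8974, Function('X')(175, -172)), Pow(Add(19351, 4516), -1)) = Mul(Add(-8974, Add(175, Pow(175, 4))), Pow(Add(19351, 4516), -1)) = Mul(Add(-8974, Add(175, 937890625)), Pow(23867, -1)) = Mul(Add(-8974, 937890800), Rational(1, 23867)) = Mul(937881826, Rational(1, 23867)) = Rational(937881826, 23867)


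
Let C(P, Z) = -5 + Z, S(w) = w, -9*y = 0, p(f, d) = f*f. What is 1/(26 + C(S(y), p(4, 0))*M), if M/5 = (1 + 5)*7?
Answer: 1/2336 ≈ 0.00042808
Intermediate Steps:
p(f, d) = f**2
y = 0 (y = -1/9*0 = 0)
M = 210 (M = 5*((1 + 5)*7) = 5*(6*7) = 5*42 = 210)
1/(26 + C(S(y), p(4, 0))*M) = 1/(26 + (-5 + 4**2)*210) = 1/(26 + (-5 + 16)*210) = 1/(26 + 11*210) = 1/(26 + 2310) = 1/2336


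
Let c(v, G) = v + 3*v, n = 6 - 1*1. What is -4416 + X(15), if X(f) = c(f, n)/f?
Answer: -4412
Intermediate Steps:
n = 5 (n = 6 - 1 = 5)
c(v, G) = 4*v
X(f) = 4 (X(f) = (4*f)/f = 4)
-4416 + X(15) = -4416 + 4 = -4412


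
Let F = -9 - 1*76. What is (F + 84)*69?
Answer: -69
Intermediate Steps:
F = -85 (F = -9 - 76 = -85)
(F + 84)*69 = (-85 + 84)*69 = -1*69 = -69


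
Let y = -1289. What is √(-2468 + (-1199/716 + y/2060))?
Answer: I*√20992795385290/92185 ≈ 49.702*I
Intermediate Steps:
√(-2468 + (-1199/716 + y/2060)) = √(-2468 + (-1199/716 - 1289/2060)) = √(-2468 - 212054/92185) = √(-227724634/92185) = I*√20992795385290/92185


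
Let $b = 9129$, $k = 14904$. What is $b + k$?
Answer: $24033$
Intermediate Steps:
$b + k = 9129 + 14904 = 24033$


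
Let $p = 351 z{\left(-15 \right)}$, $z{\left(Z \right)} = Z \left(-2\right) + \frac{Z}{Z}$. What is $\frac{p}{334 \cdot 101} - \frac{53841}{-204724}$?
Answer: $\frac{2021937069}{3453079708} \approx 0.58555$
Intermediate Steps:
$z{\left(Z \right)} = 1 - 2 Z$ ($z{\left(Z \right)} = - 2 Z + 1 = 1 - 2 Z$)
$p = 10881$ ($p = 351 \left(1 - -30\right) = 351 \left(1 + 30\right) = 351 \cdot 31 = 10881$)
$\frac{p}{334 \cdot 101} - \frac{53841}{-204724} = \frac{10881}{334 \cdot 101} - \frac{53841}{-204724} = \frac{10881}{33734} - - \frac{53841}{204724} = 10881 \cdot \frac{1}{33734} + \frac{53841}{204724} = \frac{10881}{33734} + \frac{53841}{204724} = \frac{2021937069}{3453079708}$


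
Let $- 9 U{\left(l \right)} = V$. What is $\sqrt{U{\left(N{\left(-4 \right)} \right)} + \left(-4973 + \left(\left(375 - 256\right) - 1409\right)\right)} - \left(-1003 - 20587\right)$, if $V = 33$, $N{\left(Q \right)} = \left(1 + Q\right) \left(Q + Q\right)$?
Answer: $21590 + \frac{20 i \sqrt{141}}{3} \approx 21590.0 + 79.162 i$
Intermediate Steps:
$N{\left(Q \right)} = 2 Q \left(1 + Q\right)$ ($N{\left(Q \right)} = \left(1 + Q\right) 2 Q = 2 Q \left(1 + Q\right)$)
$U{\left(l \right)} = - \frac{11}{3}$ ($U{\left(l \right)} = \left(- \frac{1}{9}\right) 33 = - \frac{11}{3}$)
$\sqrt{U{\left(N{\left(-4 \right)} \right)} + \left(-4973 + \left(\left(375 - 256\right) - 1409\right)\right)} - \left(-1003 - 20587\right) = \sqrt{- \frac{11}{3} + \left(-4973 + \left(\left(375 - 256\right) - 1409\right)\right)} - \left(-1003 - 20587\right) = \sqrt{- \frac{11}{3} + \left(-4973 + \left(119 - 1409\right)\right)} - -21590 = \sqrt{- \frac{11}{3} - 6263} + 21590 = \sqrt{- \frac{18800}{3}} + 21590 = \frac{20 i \sqrt{141}}{3} + 21590 = 21590 + \frac{20 i \sqrt{141}}{3}$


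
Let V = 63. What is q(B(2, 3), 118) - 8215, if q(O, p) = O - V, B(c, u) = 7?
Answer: -8271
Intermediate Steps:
q(O, p) = -63 + O (q(O, p) = O - 1*63 = O - 63 = -63 + O)
q(B(2, 3), 118) - 8215 = (-63 + 7) - 8215 = -56 - 8215 = -8271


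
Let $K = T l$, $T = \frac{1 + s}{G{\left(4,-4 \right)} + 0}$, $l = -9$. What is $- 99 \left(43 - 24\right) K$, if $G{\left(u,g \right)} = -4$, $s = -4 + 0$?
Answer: $\frac{50787}{4} \approx 12697.0$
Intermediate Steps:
$s = -4$
$T = \frac{3}{4}$ ($T = \frac{1 - 4}{-4 + 0} = - \frac{3}{-4} = \left(-3\right) \left(- \frac{1}{4}\right) = \frac{3}{4} \approx 0.75$)
$K = - \frac{27}{4}$ ($K = \frac{3}{4} \left(-9\right) = - \frac{27}{4} \approx -6.75$)
$- 99 \left(43 - 24\right) K = - 99 \left(43 - 24\right) \left(- \frac{27}{4}\right) = \left(-99\right) 19 \left(- \frac{27}{4}\right) = \left(-1881\right) \left(- \frac{27}{4}\right) = \frac{50787}{4}$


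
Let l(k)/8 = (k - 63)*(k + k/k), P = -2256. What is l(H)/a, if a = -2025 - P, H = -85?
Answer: 4736/11 ≈ 430.55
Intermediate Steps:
l(k) = 8*(1 + k)*(-63 + k) (l(k) = 8*((k - 63)*(k + k/k)) = 8*((-63 + k)*(k + 1)) = 8*((-63 + k)*(1 + k)) = 8*((1 + k)*(-63 + k)) = 8*(1 + k)*(-63 + k))
a = 231 (a = -2025 - 1*(-2256) = -2025 + 2256 = 231)
l(H)/a = (-504 - 496*(-85) + 8*(-85)**2)/231 = (-504 + 42160 + 8*7225)*(1/231) = (-504 + 42160 + 57800)*(1/231) = 99456*(1/231) = 4736/11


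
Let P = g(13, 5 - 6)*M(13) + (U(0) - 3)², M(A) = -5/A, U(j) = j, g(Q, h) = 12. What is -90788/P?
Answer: -1180244/57 ≈ -20706.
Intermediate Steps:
P = 57/13 (P = 12*(-5/13) + (0 - 3)² = 12*(-5*1/13) + (-3)² = 12*(-5/13) + 9 = -60/13 + 9 = 57/13 ≈ 4.3846)
-90788/P = -90788/57/13 = -90788*13/57 = -1180244/57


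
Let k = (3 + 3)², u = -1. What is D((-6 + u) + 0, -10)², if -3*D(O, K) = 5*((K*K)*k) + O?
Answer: 323748049/9 ≈ 3.5972e+7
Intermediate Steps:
k = 36 (k = 6² = 36)
D(O, K) = -60*K² - O/3 (D(O, K) = -(5*((K*K)*36) + O)/3 = -(5*(K²*36) + O)/3 = -(5*(36*K²) + O)/3 = -(180*K² + O)/3 = -(O + 180*K²)/3 = -60*K² - O/3)
D((-6 + u) + 0, -10)² = (-60*(-10)² - ((-6 - 1) + 0)/3)² = (-60*100 - (-7 + 0)/3)² = (-6000 - ⅓*(-7))² = (-6000 + 7/3)² = (-17993/3)² = 323748049/9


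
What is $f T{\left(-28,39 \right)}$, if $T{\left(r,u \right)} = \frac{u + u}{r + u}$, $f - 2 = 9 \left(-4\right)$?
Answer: $- \frac{2652}{11} \approx -241.09$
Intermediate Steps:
$f = -34$ ($f = 2 + 9 \left(-4\right) = 2 - 36 = -34$)
$T{\left(r,u \right)} = \frac{2 u}{r + u}$
$f T{\left(-28,39 \right)} = - 34 \cdot 2 \cdot 39 \frac{1}{-28 + 39} = - 34 \cdot 2 \cdot 39 \cdot \frac{1}{11} = \left(-34\right) \frac{78}{11} = - \frac{2652}{11}$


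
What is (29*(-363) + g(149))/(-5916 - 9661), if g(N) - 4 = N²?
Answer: -11678/15577 ≈ -0.74969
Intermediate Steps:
g(N) = 4 + N²
(29*(-363) + g(149))/(-5916 - 9661) = (29*(-363) + (4 + 149²))/(-5916 - 9661) = (-10527 + (4 + 22201))/(-15577) = (-10527 + 22205)*(-1/15577) = 11678*(-1/15577) = -11678/15577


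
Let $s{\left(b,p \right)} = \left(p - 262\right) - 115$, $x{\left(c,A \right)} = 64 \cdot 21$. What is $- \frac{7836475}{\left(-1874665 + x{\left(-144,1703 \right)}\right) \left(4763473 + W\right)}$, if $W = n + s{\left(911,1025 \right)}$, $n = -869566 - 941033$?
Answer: $\frac{7836475}{5532894786562} \approx 1.4163 \cdot 10^{-6}$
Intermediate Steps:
$x{\left(c,A \right)} = 1344$
$s{\left(b,p \right)} = -377 + p$ ($s{\left(b,p \right)} = \left(-262 + p\right) - 115 = -377 + p$)
$n = -1810599$
$W = -1809951$ ($W = -1810599 + \left(-377 + 1025\right) = -1810599 + 648 = -1809951$)
$- \frac{7836475}{\left(-1874665 + x{\left(-144,1703 \right)}\right) \left(4763473 + W\right)} = - \frac{7836475}{\left(-1874665 + 1344\right) \left(4763473 - 1809951\right)} = - \frac{7836475}{\left(-1873321\right) 2953522} = - \frac{7836475}{-5532894786562} = \left(-7836475\right) \left(- \frac{1}{5532894786562}\right) = \frac{7836475}{5532894786562}$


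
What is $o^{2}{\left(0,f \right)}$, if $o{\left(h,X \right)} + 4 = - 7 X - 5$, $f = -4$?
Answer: $361$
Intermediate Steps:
$o{\left(h,X \right)} = -9 - 7 X$ ($o{\left(h,X \right)} = -4 - \left(5 + 7 X\right) = -9 - 7 X$)
$o^{2}{\left(0,f \right)} = \left(-9 - -28\right)^{2} = \left(-9 + 28\right)^{2} = 19^{2} = 361$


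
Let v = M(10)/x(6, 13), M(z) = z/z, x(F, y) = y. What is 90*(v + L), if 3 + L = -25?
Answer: -32670/13 ≈ -2513.1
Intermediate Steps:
M(z) = 1
L = -28 (L = -3 - 25 = -28)
v = 1/13 ≈ 0.076923
90*(v + L) = 90*(1/13 - 28) = 90*(-363/13) = -32670/13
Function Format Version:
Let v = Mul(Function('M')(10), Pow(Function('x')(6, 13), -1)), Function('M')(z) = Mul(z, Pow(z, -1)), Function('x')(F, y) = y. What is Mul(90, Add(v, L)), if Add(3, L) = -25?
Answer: Rational(-32670, 13) ≈ -2513.1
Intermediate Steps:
Function('M')(z) = 1
L = -28 (L = Add(-3, -25) = -28)
v = Rational(1, 13) (v = Mul(1, Pow(13, -1)) = Mul(1, Rational(1, 13)) = Rational(1, 13) ≈ 0.076923)
Mul(90, Add(v, L)) = Mul(90, Add(Rational(1, 13), -28)) = Mul(90, Rational(-363, 13)) = Rational(-32670, 13)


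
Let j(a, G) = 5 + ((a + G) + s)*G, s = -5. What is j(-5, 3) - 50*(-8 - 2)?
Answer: 484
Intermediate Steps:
j(a, G) = 5 + G*(-5 + G + a) (j(a, G) = 5 + ((a + G) - 5)*G = 5 + ((G + a) - 5)*G = 5 + (-5 + G + a)*G = 5 + G*(-5 + G + a))
j(-5, 3) - 50*(-8 - 2) = (5 + 3² - 5*3 + 3*(-5)) - 50*(-8 - 2) = (5 + 9 - 15 - 15) - 50*(-10) = -16 + 500 = 484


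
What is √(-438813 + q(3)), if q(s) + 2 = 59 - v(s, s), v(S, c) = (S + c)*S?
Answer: I*√438774 ≈ 662.4*I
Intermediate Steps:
v(S, c) = S*(S + c)
q(s) = 57 - 2*s² (q(s) = -2 + (59 - s*(s + s)) = -2 + (59 - s*2*s) = -2 + (59 - 2*s²) = 57 - 2*s²)
√(-438813 + q(3)) = √(-438813 + (57 - 2*3²)) = √(-438813 + (57 - 2*9)) = √(-438813 + (57 - 18)) = √(-438813 + 39) = √(-438774) = I*√438774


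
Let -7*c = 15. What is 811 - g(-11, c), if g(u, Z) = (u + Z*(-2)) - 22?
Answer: 5878/7 ≈ 839.71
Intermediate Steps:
c = -15/7 (c = -⅐*15 = -15/7 ≈ -2.1429)
g(u, Z) = -22 + u - 2*Z (g(u, Z) = (u - 2*Z) - 22 = -22 + u - 2*Z)
811 - g(-11, c) = 811 - (-22 - 11 - 2*(-15/7)) = 811 - (-22 - 11 + 30/7) = 811 - 1*(-201/7) = 811 + 201/7 = 5878/7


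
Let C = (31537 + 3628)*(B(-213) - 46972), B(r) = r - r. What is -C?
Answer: 1651770380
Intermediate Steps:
B(r) = 0
C = -1651770380 (C = (31537 + 3628)*(0 - 46972) = 35165*(-46972) = -1651770380)
-C = -1*(-1651770380) = 1651770380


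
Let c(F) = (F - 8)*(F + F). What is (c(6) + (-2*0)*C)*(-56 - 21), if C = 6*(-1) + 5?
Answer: 1848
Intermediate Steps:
C = -1 (C = -6 + 5 = -1)
c(F) = 2*F*(-8 + F) (c(F) = (-8 + F)*(2*F) = 2*F*(-8 + F))
(c(6) + (-2*0)*C)*(-56 - 21) = (2*6*(-8 + 6) - 2*0*(-1))*(-56 - 21) = (2*6*(-2) + 0*(-1))*(-77) = (-24 + 0)*(-77) = -24*(-77) = 1848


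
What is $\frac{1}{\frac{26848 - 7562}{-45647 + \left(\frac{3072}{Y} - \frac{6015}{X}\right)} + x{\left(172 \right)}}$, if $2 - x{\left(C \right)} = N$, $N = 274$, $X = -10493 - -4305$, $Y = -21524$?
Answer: $- \frac{1519909210985}{414057483441528} \approx -0.0036708$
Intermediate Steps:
$X = -6188$ ($X = -10493 + 4305 = -6188$)
$x{\left(C \right)} = -272$ ($x{\left(C \right)} = 2 - 274 = -272$)
$\frac{1}{\frac{26848 - 7562}{-45647 + \left(\frac{3072}{Y} - \frac{6015}{X}\right)} + x{\left(172 \right)}} = \frac{1}{\frac{26848 - 7562}{-45647 + \left(\frac{3072}{-21524} - \frac{6015}{-6188}\right)} - 272} = \frac{1}{\frac{19286}{-45647 + \left(3072 \left(- \frac{1}{21524}\right) - - \frac{6015}{6188}\right)} - 272} = \frac{1}{\frac{19286}{-45647 + \left(- \frac{768}{5381} + \frac{6015}{6188}\right)} - 272} = \frac{1}{\frac{19286}{-45647 + \frac{27614331}{33297628}} - 272} = \frac{1}{\frac{19286}{- \frac{1519909210985}{33297628}} - 272} = \frac{1}{19286 \left(- \frac{33297628}{1519909210985}\right) - 272} = \frac{1}{- \frac{642178053608}{1519909210985} - 272} = \frac{1}{- \frac{414057483441528}{1519909210985}} = - \frac{1519909210985}{414057483441528}$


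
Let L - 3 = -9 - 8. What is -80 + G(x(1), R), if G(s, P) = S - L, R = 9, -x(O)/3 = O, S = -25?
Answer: -91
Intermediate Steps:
L = -14 (L = 3 + (-9 - 8) = 3 - 17 = -14)
x(O) = -3*O
G(s, P) = -11 (G(s, P) = -25 - 1*(-14) = -25 + 14 = -11)
-80 + G(x(1), R) = -80 - 11 = -91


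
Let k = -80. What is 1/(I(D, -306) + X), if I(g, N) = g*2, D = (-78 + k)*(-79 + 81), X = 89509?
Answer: 1/88877 ≈ 1.1252e-5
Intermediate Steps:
D = -316 (D = (-78 - 80)*(-79 + 81) = -158*2 = -316)
I(g, N) = 2*g
1/(I(D, -306) + X) = 1/(2*(-316) + 89509) = 1/(-632 + 89509) = 1/88877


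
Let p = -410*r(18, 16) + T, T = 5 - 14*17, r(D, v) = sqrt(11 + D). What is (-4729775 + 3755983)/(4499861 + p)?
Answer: -1095425437344/5061661815871 - 99813680*sqrt(29)/5061661815871 ≈ -0.21652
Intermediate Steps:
T = -233 (T = 5 - 238 = -233)
p = -233 - 410*sqrt(29) (p = -410*sqrt(11 + 18) - 233 = -410*sqrt(29) - 233 = -233 - 410*sqrt(29) ≈ -2440.9)
(-4729775 + 3755983)/(4499861 + p) = (-4729775 + 3755983)/(4499861 + (-233 - 410*sqrt(29))) = -973792/(4499628 - 410*sqrt(29))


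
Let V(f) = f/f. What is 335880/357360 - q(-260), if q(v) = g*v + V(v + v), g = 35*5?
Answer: 135498821/2978 ≈ 45500.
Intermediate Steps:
V(f) = 1
g = 175
q(v) = 1 + 175*v (q(v) = 175*v + 1 = 1 + 175*v)
335880/357360 - q(-260) = 335880/357360 - (1 + 175*(-260)) = 335880*(1/357360) - (1 - 45500) = 2799/2978 - 1*(-45499) = 2799/2978 + 45499 = 135498821/2978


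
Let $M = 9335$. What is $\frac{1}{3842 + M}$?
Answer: $\frac{1}{13177} \approx 7.589 \cdot 10^{-5}$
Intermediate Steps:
$\frac{1}{3842 + M} = \frac{1}{3842 + 9335} = \frac{1}{13177}$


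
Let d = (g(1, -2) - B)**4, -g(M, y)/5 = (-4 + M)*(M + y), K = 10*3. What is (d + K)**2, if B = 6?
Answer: 37834529121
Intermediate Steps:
K = 30
g(M, y) = -5*(-4 + M)*(M + y)
d = 194481 (d = ((-5*1**2 + 20*1 + 20*(-2) - 5*1*(-2)) - 1*6)**4 = ((-5*1 + 20 - 40 + 10) - 6)**4 = ((-5 + 20 - 40 + 10) - 6)**4 = (-15 - 6)**4 = (-21)**4 = 194481)
(d + K)**2 = (194481 + 30)**2 = 194511**2 = 37834529121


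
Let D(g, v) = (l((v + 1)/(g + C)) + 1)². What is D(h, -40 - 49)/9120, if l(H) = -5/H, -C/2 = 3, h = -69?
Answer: 82369/70625280 ≈ 0.0011663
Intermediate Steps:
C = -6 (C = -2*3 = -6)
D(g, v) = (1 - 5*(-6 + g)/(1 + v))² (D(g, v) = (-5*(g - 6)/(v + 1) + 1)² = (-5*(-6 + g)/(1 + v) + 1)² = (1 - 5*(-6 + g)/(1 + v))²)
D(h, -40 - 49)/9120 = ((31 + (-40 - 49) - 5*(-69))²/(1 + (-40 - 49))²)/9120 = ((31 - 89 + 345)²/(1 - 89)²)*(1/9120) = (287²/(-88)²)*(1/9120) = ((1/7744)*82369)*(1/9120) = (82369/7744)*(1/9120) = 82369/70625280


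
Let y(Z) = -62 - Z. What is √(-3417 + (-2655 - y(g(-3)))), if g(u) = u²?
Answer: I*√6001 ≈ 77.466*I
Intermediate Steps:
√(-3417 + (-2655 - y(g(-3)))) = √(-3417 + (-2655 - (-62 - 1*(-3)²))) = √(-3417 + (-2655 - (-62 - 1*9))) = √(-3417 + (-2655 - (-62 - 9))) = √(-3417 + (-2655 - 1*(-71))) = √(-3417 + (-2655 + 71)) = √(-3417 - 2584) = √(-6001) = I*√6001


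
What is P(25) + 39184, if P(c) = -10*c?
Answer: 38934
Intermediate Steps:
P(25) + 39184 = -10*25 + 39184 = -250 + 39184 = 38934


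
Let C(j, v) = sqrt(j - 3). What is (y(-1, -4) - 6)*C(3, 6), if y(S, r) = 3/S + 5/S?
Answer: 0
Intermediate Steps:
C(j, v) = sqrt(-3 + j)
y(S, r) = 8/S
(y(-1, -4) - 6)*C(3, 6) = (8/(-1) - 6)*sqrt(-3 + 3) = (8*(-1) - 6)*sqrt(0) = (-8 - 6)*0 = -14*0 = 0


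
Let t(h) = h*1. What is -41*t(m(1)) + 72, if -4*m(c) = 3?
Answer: 411/4 ≈ 102.75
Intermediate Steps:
m(c) = -3/4 (m(c) = -1/4*3 = -3/4)
t(h) = h
-41*t(m(1)) + 72 = -41*(-3/4) + 72 = 123/4 + 72 = 411/4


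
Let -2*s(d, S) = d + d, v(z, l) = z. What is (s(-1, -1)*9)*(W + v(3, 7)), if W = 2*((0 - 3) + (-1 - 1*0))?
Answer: -45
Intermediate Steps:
s(d, S) = -d (s(d, S) = -(d + d)/2 = -d)
W = -8 (W = 2*(-3 + (-1 + 0)) = 2*(-3 - 1) = 2*(-4) = -8)
(s(-1, -1)*9)*(W + v(3, 7)) = (-1*(-1)*9)*(-8 + 3) = (1*9)*(-5) = 9*(-5) = -45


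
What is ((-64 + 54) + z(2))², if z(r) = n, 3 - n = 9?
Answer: 256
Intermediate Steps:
n = -6 (n = 3 - 1*9 = 3 - 9 = -6)
z(r) = -6
((-64 + 54) + z(2))² = ((-64 + 54) - 6)² = (-10 - 6)² = (-16)² = 256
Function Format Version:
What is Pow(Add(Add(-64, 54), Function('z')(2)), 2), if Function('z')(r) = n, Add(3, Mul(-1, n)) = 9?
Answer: 256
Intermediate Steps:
n = -6 (n = Add(3, Mul(-1, 9)) = Add(3, -9) = -6)
Function('z')(r) = -6
Pow(Add(Add(-64, 54), Function('z')(2)), 2) = Pow(Add(Add(-64, 54), -6), 2) = Pow(Add(-10, -6), 2) = Pow(-16, 2) = 256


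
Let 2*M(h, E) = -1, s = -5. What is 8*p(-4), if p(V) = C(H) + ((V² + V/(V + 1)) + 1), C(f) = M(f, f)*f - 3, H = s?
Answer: 428/3 ≈ 142.67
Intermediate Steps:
M(h, E) = -½ (M(h, E) = (½)*(-1) = -½)
H = -5
C(f) = -3 - f/2 (C(f) = -f/2 - 3 = -3 - f/2)
p(V) = ½ + V² + V/(1 + V) (p(V) = (-3 - ½*(-5)) + ((V² + V/(V + 1)) + 1) = (-3 + 5/2) + ((V² + V/(1 + V)) + 1) = -½ + ((V² + V/(1 + V)) + 1) = -½ + (1 + V² + V/(1 + V)) = ½ + V² + V/(1 + V))
8*p(-4) = 8*((½ + (-4)² + (-4)³ + (3/2)*(-4))/(1 - 4)) = 8*((½ + 16 - 64 - 6)/(-3)) = 8*(-⅓*(-107/2)) = 8*(107/6) = 428/3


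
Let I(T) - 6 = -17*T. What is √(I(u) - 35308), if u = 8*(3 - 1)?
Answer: 77*I*√6 ≈ 188.61*I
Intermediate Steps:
u = 16 (u = 8*2 = 16)
I(T) = 6 - 17*T
√(I(u) - 35308) = √((6 - 17*16) - 35308) = √((6 - 272) - 35308) = √(-266 - 35308) = √(-35574) = 77*I*√6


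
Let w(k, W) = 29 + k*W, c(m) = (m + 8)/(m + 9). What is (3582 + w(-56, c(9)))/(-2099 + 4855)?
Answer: 32023/24804 ≈ 1.2910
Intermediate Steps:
c(m) = (8 + m)/(9 + m)
w(k, W) = 29 + W*k
(3582 + w(-56, c(9)))/(-2099 + 4855) = (3582 + (29 + ((8 + 9)/(9 + 9))*(-56)))/(-2099 + 4855) = (3582 + (29 + (17/18)*(-56)))/2756 = (3582 + (29 + ((1/18)*17)*(-56)))*(1/2756) = (3582 + (29 + (17/18)*(-56)))*(1/2756) = (3582 + (29 - 476/9))*(1/2756) = (3582 - 215/9)*(1/2756) = (32023/9)*(1/2756) = 32023/24804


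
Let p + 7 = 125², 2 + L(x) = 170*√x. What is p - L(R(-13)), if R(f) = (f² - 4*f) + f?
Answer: 15620 - 680*√13 ≈ 13168.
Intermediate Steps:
R(f) = f² - 3*f
L(x) = -2 + 170*√x
p = 15618 (p = -7 + 125² = -7 + 15625 = 15618)
p - L(R(-13)) = 15618 - (-2 + 170*√(-13*(-3 - 13))) = 15618 - (-2 + 170*√(-13*(-16))) = 15618 - (-2 + 170*√208) = 15618 - (-2 + 170*(4*√13)) = 15618 - (-2 + 680*√13) = 15618 + (2 - 680*√13) = 15620 - 680*√13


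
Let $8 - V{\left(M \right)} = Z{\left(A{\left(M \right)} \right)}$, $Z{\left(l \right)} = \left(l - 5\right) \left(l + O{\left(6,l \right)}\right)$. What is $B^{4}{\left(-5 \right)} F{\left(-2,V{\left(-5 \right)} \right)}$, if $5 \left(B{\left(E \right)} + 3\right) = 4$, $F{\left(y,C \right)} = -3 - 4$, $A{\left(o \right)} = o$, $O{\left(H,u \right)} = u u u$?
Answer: $- \frac{102487}{625} \approx -163.98$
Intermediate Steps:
$O{\left(H,u \right)} = u^{3}$ ($O{\left(H,u \right)} = u^{2} u = u^{3}$)
$Z{\left(l \right)} = \left(-5 + l\right) \left(l + l^{3}\right)$ ($Z{\left(l \right)} = \left(l - 5\right) \left(l + l^{3}\right) = \left(-5 + l\right) \left(l + l^{3}\right)$)
$V{\left(M \right)} = 8 - M \left(-5 + M + M^{3} - 5 M^{2}\right)$
$F{\left(y,C \right)} = -7$
$B{\left(E \right)} = - \frac{11}{5}$ ($B{\left(E \right)} = -3 + \frac{1}{5} \cdot 4 = -3 + \frac{4}{5} = - \frac{11}{5}$)
$B^{4}{\left(-5 \right)} F{\left(-2,V{\left(-5 \right)} \right)} = \left(- \frac{11}{5}\right)^{4} \left(-7\right) = \frac{14641}{625} \left(-7\right) = - \frac{102487}{625}$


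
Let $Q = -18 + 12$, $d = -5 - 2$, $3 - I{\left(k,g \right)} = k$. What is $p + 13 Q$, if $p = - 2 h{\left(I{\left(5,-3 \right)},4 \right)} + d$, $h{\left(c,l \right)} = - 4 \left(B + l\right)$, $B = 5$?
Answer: $-13$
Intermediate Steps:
$I{\left(k,g \right)} = 3 - k$
$h{\left(c,l \right)} = -20 - 4 l$ ($h{\left(c,l \right)} = - 4 \left(5 + l\right) = -20 - 4 l$)
$d = -7$
$Q = -6$
$p = 65$ ($p = - 2 \left(-20 - 16\right) - 7 = \left(-2\right) \left(-36\right) - 7 = 72 - 7 = 65$)
$p + 13 Q = 65 + 13 \left(-6\right) = 65 - 78 = -13$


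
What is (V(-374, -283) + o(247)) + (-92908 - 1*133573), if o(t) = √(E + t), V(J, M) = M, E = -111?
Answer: -226764 + 2*√34 ≈ -2.2675e+5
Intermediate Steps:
o(t) = √(-111 + t)
(V(-374, -283) + o(247)) + (-92908 - 1*133573) = (-283 + √(-111 + 247)) + (-92908 - 1*133573) = (-283 + √136) + (-92908 - 133573) = (-283 + 2*√34) - 226481 = -226764 + 2*√34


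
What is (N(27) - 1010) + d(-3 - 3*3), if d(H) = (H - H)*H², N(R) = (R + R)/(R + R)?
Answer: -1009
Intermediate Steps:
N(R) = 1 (N(R) = (2*R)/((2*R)) = (2*R)*(1/(2*R)) = 1)
d(H) = 0 (d(H) = 0*H² = 0)
(N(27) - 1010) + d(-3 - 3*3) = (1 - 1010) + 0 = -1009 + 0 = -1009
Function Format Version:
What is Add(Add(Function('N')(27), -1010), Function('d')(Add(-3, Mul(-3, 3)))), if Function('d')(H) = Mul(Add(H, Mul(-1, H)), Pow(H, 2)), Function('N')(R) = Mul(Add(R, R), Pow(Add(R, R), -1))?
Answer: -1009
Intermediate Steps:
Function('N')(R) = 1 (Function('N')(R) = Mul(Mul(2, R), Pow(Mul(2, R), -1)) = Mul(Mul(2, R), Mul(Rational(1, 2), Pow(R, -1))) = 1)
Function('d')(H) = 0 (Function('d')(H) = Mul(0, Pow(H, 2)) = 0)
Add(Add(Function('N')(27), -1010), Function('d')(Add(-3, Mul(-3, 3)))) = Add(Add(1, -1010), 0) = Add(-1009, 0) = -1009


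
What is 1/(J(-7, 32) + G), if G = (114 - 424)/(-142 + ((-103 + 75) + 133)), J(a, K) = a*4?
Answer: -37/726 ≈ -0.050964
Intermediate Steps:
J(a, K) = 4*a
G = 310/37 (G = -310/(-142 + (-28 + 133)) = -310/(-142 + 105) = -310/(-37) = -310*(-1/37) = 310/37 ≈ 8.3784)
1/(J(-7, 32) + G) = 1/(4*(-7) + 310/37) = 1/(-28 + 310/37) = 1/(-726/37) = -37/726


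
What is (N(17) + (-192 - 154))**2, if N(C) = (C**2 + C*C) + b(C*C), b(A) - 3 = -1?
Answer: 54756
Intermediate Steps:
b(A) = 2 (b(A) = 3 - 1 = 2)
N(C) = 2 + 2*C**2 (N(C) = (C**2 + C*C) + 2 = (C**2 + C**2) + 2 = 2*C**2 + 2 = 2 + 2*C**2)
(N(17) + (-192 - 154))**2 = ((2 + 2*17**2) + (-192 - 154))**2 = ((2 + 2*289) - 346)**2 = ((2 + 578) - 346)**2 = (580 - 346)**2 = 234**2 = 54756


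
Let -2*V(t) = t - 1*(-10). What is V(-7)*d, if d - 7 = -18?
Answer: 33/2 ≈ 16.500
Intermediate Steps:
d = -11 (d = 7 - 18 = -11)
V(t) = -5 - t/2 (V(t) = -(t - 1*(-10))/2 = -(t + 10)/2 = -(10 + t)/2 = -5 - t/2)
V(-7)*d = (-5 - ½*(-7))*(-11) = (-5 + 7/2)*(-11) = -3/2*(-11) = 33/2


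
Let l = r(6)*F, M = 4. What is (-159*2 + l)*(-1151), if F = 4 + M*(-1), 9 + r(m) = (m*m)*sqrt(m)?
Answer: 366018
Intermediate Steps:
r(m) = -9 + m**(5/2) (r(m) = -9 + (m*m)*sqrt(m) = -9 + m**2*sqrt(m) = -9 + m**(5/2))
F = 0 (F = 4 + 4*(-1) = 4 - 4 = 0)
l = 0 (l = (-9 + 6**(5/2))*0 = (-9 + 36*sqrt(6))*0 = 0)
(-159*2 + l)*(-1151) = (-159*2 + 0)*(-1151) = (-318 + 0)*(-1151) = -318*(-1151) = 366018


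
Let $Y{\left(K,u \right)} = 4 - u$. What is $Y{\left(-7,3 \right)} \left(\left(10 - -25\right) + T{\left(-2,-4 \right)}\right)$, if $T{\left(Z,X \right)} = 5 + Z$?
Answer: $38$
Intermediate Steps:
$Y{\left(-7,3 \right)} \left(\left(10 - -25\right) + T{\left(-2,-4 \right)}\right) = \left(4 - 3\right) \left(\left(10 - -25\right) + \left(5 - 2\right)\right) = \left(4 - 3\right) \left(\left(10 + 25\right) + 3\right) = 1 \left(35 + 3\right) = 1 \cdot 38 = 38$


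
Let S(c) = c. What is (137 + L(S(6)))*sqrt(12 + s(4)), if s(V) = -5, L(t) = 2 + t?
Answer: 145*sqrt(7) ≈ 383.63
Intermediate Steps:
(137 + L(S(6)))*sqrt(12 + s(4)) = (137 + (2 + 6))*sqrt(12 - 5) = (137 + 8)*sqrt(7) = 145*sqrt(7)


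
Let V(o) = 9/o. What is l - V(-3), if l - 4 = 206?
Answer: 213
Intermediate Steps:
l = 210 (l = 4 + 206 = 210)
l - V(-3) = 210 - 9/(-3) = 210 - 9*(-1)/3 = 210 - 1*(-3) = 210 + 3 = 213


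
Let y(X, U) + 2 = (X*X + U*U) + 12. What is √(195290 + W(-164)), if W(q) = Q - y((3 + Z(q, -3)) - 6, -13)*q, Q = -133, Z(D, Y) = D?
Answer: √4798309 ≈ 2190.5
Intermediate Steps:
y(X, U) = 10 + U² + X² (y(X, U) = -2 + ((X*X + U*U) + 12) = -2 + ((X² + U²) + 12) = -2 + ((U² + X²) + 12) = -2 + (12 + U² + X²) = 10 + U² + X²)
W(q) = -133 - q*(179 + (-3 + q)²) (W(q) = -133 - (10 + (-13)² + ((3 + q) - 6)²)*q = -133 - (10 + 169 + (-3 + q)²)*q = -133 - (179 + (-3 + q)²)*q = -133 - q*(179 + (-3 + q)²))
√(195290 + W(-164)) = √(195290 + (-133 - 1*(-164)*(179 + (-3 - 164)²))) = √(195290 + (-133 - 1*(-164)*(179 + (-167)²))) = √(195290 + (-133 - 1*(-164)*(179 + 27889))) = √(195290 + (-133 - 1*(-164)*28068)) = √(195290 + (-133 + 4603152)) = √(195290 + 4603019) = √4798309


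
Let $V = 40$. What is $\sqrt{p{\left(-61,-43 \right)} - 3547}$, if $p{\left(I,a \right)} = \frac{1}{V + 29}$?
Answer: $\frac{i \sqrt{16887198}}{69} \approx 59.557 i$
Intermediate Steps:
$p{\left(I,a \right)} = \frac{1}{69}$ ($p{\left(I,a \right)} = \frac{1}{40 + 29} = \frac{1}{69}$)
$\sqrt{p{\left(-61,-43 \right)} - 3547} = \sqrt{\frac{1}{69} - 3547} = \sqrt{- \frac{244742}{69}} = \frac{i \sqrt{16887198}}{69}$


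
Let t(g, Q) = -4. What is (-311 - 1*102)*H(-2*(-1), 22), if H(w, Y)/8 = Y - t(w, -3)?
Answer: -85904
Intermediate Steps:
H(w, Y) = 32 + 8*Y (H(w, Y) = 8*(Y - 1*(-4)) = 8*(Y + 4) = 8*(4 + Y) = 32 + 8*Y)
(-311 - 1*102)*H(-2*(-1), 22) = (-311 - 1*102)*(32 + 8*22) = (-311 - 102)*(32 + 176) = -413*208 = -85904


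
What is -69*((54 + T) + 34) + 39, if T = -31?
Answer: -3894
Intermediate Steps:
-69*((54 + T) + 34) + 39 = -69*((54 - 31) + 34) + 39 = -69*(23 + 34) + 39 = -69*57 + 39 = -3933 + 39 = -3894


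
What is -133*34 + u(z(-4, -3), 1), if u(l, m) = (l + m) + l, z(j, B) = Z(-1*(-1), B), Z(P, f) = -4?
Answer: -4529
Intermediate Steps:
z(j, B) = -4
u(l, m) = m + 2*l
-133*34 + u(z(-4, -3), 1) = -133*34 + (1 + 2*(-4)) = -4522 + (1 - 8) = -4522 - 7 = -4529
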